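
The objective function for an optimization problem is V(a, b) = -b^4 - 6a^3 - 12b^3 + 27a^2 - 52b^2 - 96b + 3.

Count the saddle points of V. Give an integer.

3

V separates as a function of a plus a function of b, so ∇V=0 decouples.
∂V/∂a = -18a(a - 3) = 0 at a ∈ {0, 3}; ∂V/∂b = -4(b + 2)(b + 3)(b + 4) = 0 at b ∈ {-4, -3, -2}.
The Hessian is diagonal: diag(V_aa, V_bb). Second derivatives: V_aa(0)=54, V_aa(3)=-54; V_bb(-4)=-8, V_bb(-3)=4, V_bb(-2)=-8.
Saddle points occur where the two diagonal entries have opposite signs: (0, -4), (0, -2), (3, -3). Count: 3.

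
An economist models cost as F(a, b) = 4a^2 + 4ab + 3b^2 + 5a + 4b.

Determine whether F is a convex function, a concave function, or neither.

F is quadratic, so its Hessian is the constant matrix H = [[8, 4], [4, 6]].
det(H) = 32, tr(H) = 14.
det(H) > 0 and tr(H) > 0, so H is positive definite everywhere: convex.

convex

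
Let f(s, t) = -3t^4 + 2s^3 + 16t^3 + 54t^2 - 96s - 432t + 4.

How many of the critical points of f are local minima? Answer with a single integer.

1

f separates as a function of s plus a function of t, so ∇f=0 decouples.
∂f/∂s = 6(s - 4)(s + 4) = 0 at s ∈ {-4, 4}; ∂f/∂t = -12(t - 4)(t - 3)(t + 3) = 0 at t ∈ {-3, 3, 4}.
The Hessian is diagonal: diag(f_ss, f_tt). Second derivatives: f_ss(-4)=-48, f_ss(4)=48; f_tt(-3)=-504, f_tt(3)=72, f_tt(4)=-84.
Local minima occur where both diagonal entries positive: (4, 3). Count: 1.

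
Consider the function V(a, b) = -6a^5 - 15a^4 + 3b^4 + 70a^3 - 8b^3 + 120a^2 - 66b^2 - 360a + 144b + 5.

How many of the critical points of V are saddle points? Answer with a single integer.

V separates as a function of a plus a function of b, so ∇V=0 decouples.
∂V/∂a = -30(a - 2)(a - 1)(a + 2)(a + 3) = 0 at a ∈ {-3, -2, 1, 2}; ∂V/∂b = 12(b - 4)(b - 1)(b + 3) = 0 at b ∈ {-3, 1, 4}.
The Hessian is diagonal: diag(V_aa, V_bb). Second derivatives: V_aa(-3)=600, V_aa(-2)=-360, V_aa(1)=360, V_aa(2)=-600; V_bb(-3)=336, V_bb(1)=-144, V_bb(4)=252.
Saddle points occur where the two diagonal entries have opposite signs: (-3, 1), (-2, -3), (-2, 4), (1, 1), (2, -3), (2, 4). Count: 6.

6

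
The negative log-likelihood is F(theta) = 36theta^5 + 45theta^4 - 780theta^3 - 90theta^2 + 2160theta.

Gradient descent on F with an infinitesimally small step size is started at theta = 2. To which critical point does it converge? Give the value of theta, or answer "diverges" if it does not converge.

3

F'(theta) = 180(theta - 3)(theta - 1)(theta + 1)(theta + 4), so F'(2) = -3240.
Gradient descent moves in the -F' direction, i.e. theta is increasing.
The nearest critical point in that direction is theta = 3, where F'' = 10080 > 0 (a local minimum). The iterate converges there.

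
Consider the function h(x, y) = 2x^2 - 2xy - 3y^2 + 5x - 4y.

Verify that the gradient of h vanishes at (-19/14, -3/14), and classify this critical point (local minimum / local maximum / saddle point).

∇h = (4x - 2y + 5, -2x - 6y - 4); substituting (-19/14, -3/14) gives ∇h = (0, 0), so (-19/14, -3/14) is indeed a critical point.
The Hessian of h is constant: H = [[4, -2], [-2, -6]].
det(H) = 4·(-6) − (-2)² = -28.
Since det(H) < 0, H is indefinite and the critical point is a saddle point.

saddle point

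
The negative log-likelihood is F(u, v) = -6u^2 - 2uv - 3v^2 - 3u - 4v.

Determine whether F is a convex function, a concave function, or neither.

concave

F is quadratic, so its Hessian is the constant matrix H = [[-12, -2], [-2, -6]].
det(H) = 68, tr(H) = -18.
det(H) > 0 and tr(H) < 0, so H is negative definite everywhere: concave.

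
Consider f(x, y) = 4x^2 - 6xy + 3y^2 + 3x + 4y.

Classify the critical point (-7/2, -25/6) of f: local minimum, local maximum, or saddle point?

local minimum

The Hessian of f is constant: H = [[8, -6], [-6, 6]].
det(H) = 8·6 − (-6)² = 12.
det(H) > 0 and tr(H) = 14 > 0, so H is positive definite and the point is a local minimum.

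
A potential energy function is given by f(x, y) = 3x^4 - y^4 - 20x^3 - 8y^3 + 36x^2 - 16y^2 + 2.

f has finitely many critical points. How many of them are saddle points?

f separates as a function of x plus a function of y, so ∇f=0 decouples.
∂f/∂x = 12x(x - 3)(x - 2) = 0 at x ∈ {0, 2, 3}; ∂f/∂y = -4y(y + 2)(y + 4) = 0 at y ∈ {-4, -2, 0}.
The Hessian is diagonal: diag(f_xx, f_yy). Second derivatives: f_xx(0)=72, f_xx(2)=-24, f_xx(3)=36; f_yy(-4)=-32, f_yy(-2)=16, f_yy(0)=-32.
Saddle points occur where the two diagonal entries have opposite signs: (0, -4), (0, 0), (2, -2), (3, -4), (3, 0). Count: 5.

5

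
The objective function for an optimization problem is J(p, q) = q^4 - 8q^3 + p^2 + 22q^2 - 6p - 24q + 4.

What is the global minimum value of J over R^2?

J(p,q) separates as A(p) + B(q) + 4, so its minimum is min A + min B + 4.
A'(p) = 2p - 6 vanishes at p ∈ {3}; B'(q) = 4(q - 3)(q - 2)(q - 1) vanishes at q ∈ {1, 2, 3}.
Local minima of A (where A''>0): A(3)=-9. Local minima of B: B(1)=-9, B(3)=-9.
So the global minimum of J is A(3) + B(1) + 4 = -9 − 9 + 4 = -14, attained at (3, 1).

-14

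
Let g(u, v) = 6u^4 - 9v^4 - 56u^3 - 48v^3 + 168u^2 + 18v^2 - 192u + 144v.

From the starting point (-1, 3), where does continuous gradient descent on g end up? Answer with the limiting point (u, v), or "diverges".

g is separable, so gradient descent decouples: u follows -∂g/∂u, v follows -∂g/∂v.
∂g/∂u = 24(u - 4)(u - 2)(u - 1); at u=-1 this is -720, so u increases.
∂g/∂v = -36(v - 1)(v + 1)(v + 4); at v=3 this is -2016, so v increases.
The v-coordinate has no critical point in that direction and runs off to infinity.

diverges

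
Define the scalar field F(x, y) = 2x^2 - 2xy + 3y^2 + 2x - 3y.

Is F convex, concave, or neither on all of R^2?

F is quadratic, so its Hessian is the constant matrix H = [[4, -2], [-2, 6]].
det(H) = 20, tr(H) = 10.
det(H) > 0 and tr(H) > 0, so H is positive definite everywhere: convex.

convex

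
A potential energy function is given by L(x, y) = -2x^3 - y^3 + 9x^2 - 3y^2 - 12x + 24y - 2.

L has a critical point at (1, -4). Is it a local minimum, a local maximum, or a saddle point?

local minimum

The mixed partial ∂²L/∂x∂y is 0, so the Hessian at any point is diag(L_xx, L_yy) = diag(6(-2x + 3), -6(y + 1)).
At (1, -4): H = diag(6, 18).
Both eigenvalues are positive, so H is positive definite: a local minimum.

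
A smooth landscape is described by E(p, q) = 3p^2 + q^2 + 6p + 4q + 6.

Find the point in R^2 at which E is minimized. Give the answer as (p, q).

(-1, -2)

E(p,q) separates as A(p) + B(q) + 6, so its minimum is min A + min B + 6.
A'(p) = 6p + 6 vanishes at p ∈ {-1}; B'(q) = 2q + 4 vanishes at q ∈ {-2}.
Local minima of A (where A''>0): A(-1)=-3. Local minima of B: B(-2)=-4.
So the global minimum of E is A(-1) + B(-2) + 6 = -3 − 4 + 6 = -1, attained at (-1, -2).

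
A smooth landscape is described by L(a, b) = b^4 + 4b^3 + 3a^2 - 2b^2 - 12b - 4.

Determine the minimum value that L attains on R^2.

-13

L(a,b) separates as P(a) + Q(b) − 4, so its minimum is min P + min Q − 4.
P'(a) = 6a vanishes at a ∈ {0}; Q'(b) = 4(b - 1)(b + 1)(b + 3) vanishes at b ∈ {-3, -1, 1}.
Local minima of P (where P''>0): P(0)=0. Local minima of Q: Q(-3)=-9, Q(1)=-9.
So the global minimum of L is P(0) + Q(-3) − 4 = 0 − 9 − 4 = -13, attained at (0, -3).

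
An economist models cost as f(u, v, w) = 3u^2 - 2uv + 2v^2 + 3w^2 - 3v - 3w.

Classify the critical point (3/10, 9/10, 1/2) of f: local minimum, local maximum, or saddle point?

The Hessian is constant: H = [[6, -2, 0], [-2, 4, 0], [0, 0, 6]].
Leading principal minors: Δ₁ = 6, Δ₂ = 20, Δ₃ = 120.
All leading minors are positive, so H is positive definite: a local minimum.

local minimum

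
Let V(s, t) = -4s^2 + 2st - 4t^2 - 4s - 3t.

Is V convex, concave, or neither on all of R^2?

concave

V is quadratic, so its Hessian is the constant matrix H = [[-8, 2], [2, -8]].
det(H) = 60, tr(H) = -16.
det(H) > 0 and tr(H) < 0, so H is negative definite everywhere: concave.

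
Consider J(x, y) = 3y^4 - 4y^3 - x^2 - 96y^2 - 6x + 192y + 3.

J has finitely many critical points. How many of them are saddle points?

J separates as a function of x plus a function of y, so ∇J=0 decouples.
∂J/∂x = -2(x + 3) = 0 at x ∈ {-3}; ∂J/∂y = 12(y - 4)(y - 1)(y + 4) = 0 at y ∈ {-4, 1, 4}.
The Hessian is diagonal: diag(J_xx, J_yy). Second derivatives: J_xx(-3)=-2; J_yy(-4)=480, J_yy(1)=-180, J_yy(4)=288.
Saddle points occur where the two diagonal entries have opposite signs: (-3, -4), (-3, 4). Count: 2.

2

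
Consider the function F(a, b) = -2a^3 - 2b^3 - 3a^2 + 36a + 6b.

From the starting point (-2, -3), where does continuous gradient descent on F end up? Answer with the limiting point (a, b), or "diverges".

(-3, -1)

F is separable, so gradient descent decouples: a follows -∂F/∂a, b follows -∂F/∂b.
∂F/∂a = -6(a - 2)(a + 3); at a=-2 this is 24, so a decreases.
∂F/∂b = -6(b - 1)(b + 1); at b=-3 this is -48, so b increases.
a converges to its nearest critical value -3 (a local min of the a-part); b converges to -1. The iterate converges to (-3, -1).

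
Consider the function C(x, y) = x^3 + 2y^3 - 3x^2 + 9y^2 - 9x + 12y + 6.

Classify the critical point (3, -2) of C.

The mixed partial ∂²C/∂x∂y is 0, so the Hessian at any point is diag(C_xx, C_yy) = diag(6(x - 1), 6(2y + 3)).
At (3, -2): H = diag(12, -6).
The eigenvalues have opposite signs, so H is indefinite: a saddle point.

saddle point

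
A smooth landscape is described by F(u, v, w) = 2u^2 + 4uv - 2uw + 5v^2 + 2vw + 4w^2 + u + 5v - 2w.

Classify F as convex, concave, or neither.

convex

F is quadratic, so its Hessian is the constant matrix H = [[4, 4, -2], [4, 10, 2], [-2, 2, 8]].
Leading principal minors: 4, 24, 104.
All positive ⇒ H ≻ 0 ⇒ convex.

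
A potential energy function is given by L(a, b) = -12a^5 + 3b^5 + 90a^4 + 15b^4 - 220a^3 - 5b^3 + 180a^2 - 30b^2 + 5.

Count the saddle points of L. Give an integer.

8

L separates as a function of a plus a function of b, so ∇L=0 decouples.
∂L/∂a = -60a(a - 3)(a - 2)(a - 1) = 0 at a ∈ {0, 1, 2, 3}; ∂L/∂b = 15b(b - 1)(b + 1)(b + 4) = 0 at b ∈ {-4, -1, 0, 1}.
The Hessian is diagonal: diag(L_aa, L_bb). Second derivatives: L_aa(0)=360, L_aa(1)=-120, L_aa(2)=120, L_aa(3)=-360; L_bb(-4)=-900, L_bb(-1)=90, L_bb(0)=-60, L_bb(1)=150.
Saddle points occur where the two diagonal entries have opposite signs: (0, -4), (0, 0), (1, -1), (1, 1), (2, -4), (2, 0), (3, -1), (3, 1). Count: 8.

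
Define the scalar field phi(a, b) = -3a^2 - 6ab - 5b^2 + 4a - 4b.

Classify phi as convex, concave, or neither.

concave

phi is quadratic, so its Hessian is the constant matrix H = [[-6, -6], [-6, -10]].
det(H) = 24, tr(H) = -16.
det(H) > 0 and tr(H) < 0, so H is negative definite everywhere: concave.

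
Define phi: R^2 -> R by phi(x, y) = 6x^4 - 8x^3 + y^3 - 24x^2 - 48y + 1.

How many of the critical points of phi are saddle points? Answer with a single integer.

3

phi separates as a function of x plus a function of y, so ∇phi=0 decouples.
∂phi/∂x = 24x(x - 2)(x + 1) = 0 at x ∈ {-1, 0, 2}; ∂phi/∂y = 3(y - 4)(y + 4) = 0 at y ∈ {-4, 4}.
The Hessian is diagonal: diag(phi_xx, phi_yy). Second derivatives: phi_xx(-1)=72, phi_xx(0)=-48, phi_xx(2)=144; phi_yy(-4)=-24, phi_yy(4)=24.
Saddle points occur where the two diagonal entries have opposite signs: (-1, -4), (0, 4), (2, -4). Count: 3.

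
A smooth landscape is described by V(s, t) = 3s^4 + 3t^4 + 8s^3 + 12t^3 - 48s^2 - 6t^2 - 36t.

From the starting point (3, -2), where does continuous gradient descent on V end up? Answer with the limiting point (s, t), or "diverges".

V is separable, so gradient descent decouples: s follows -∂V/∂s, t follows -∂V/∂t.
∂V/∂s = 12s(s - 2)(s + 4); at s=3 this is 252, so s decreases.
∂V/∂t = 12(t - 1)(t + 1)(t + 3); at t=-2 this is 36, so t decreases.
s converges to its nearest critical value 2 (a local min of the s-part); t converges to -3. The iterate converges to (2, -3).

(2, -3)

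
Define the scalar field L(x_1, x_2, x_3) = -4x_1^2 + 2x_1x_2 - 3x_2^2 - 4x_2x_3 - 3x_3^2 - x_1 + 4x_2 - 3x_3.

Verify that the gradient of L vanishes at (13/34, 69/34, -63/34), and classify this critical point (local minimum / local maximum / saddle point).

∇L = (-8x_1 + 2x_2 - 1, 2x_1 - 6x_2 - 4x_3 + 4, -4x_2 - 6x_3 - 3); substituting (13/34, 69/34, -63/34) gives ∇L = (0, 0, 0), so (13/34, 69/34, -63/34) is indeed a critical point.
The Hessian is constant: H = [[-8, 2, 0], [2, -6, -4], [0, -4, -6]].
Leading principal minors: Δ₁ = -8, Δ₂ = 44, Δ₃ = -136.
The minors alternate sign starting negative (−, +, −), so H is negative definite: a local maximum.

local maximum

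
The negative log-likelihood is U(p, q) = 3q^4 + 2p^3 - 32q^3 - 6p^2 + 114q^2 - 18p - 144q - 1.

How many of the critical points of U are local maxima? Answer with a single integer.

U separates as a function of p plus a function of q, so ∇U=0 decouples.
∂U/∂p = 6(p - 3)(p + 1) = 0 at p ∈ {-1, 3}; ∂U/∂q = 12(q - 4)(q - 3)(q - 1) = 0 at q ∈ {1, 3, 4}.
The Hessian is diagonal: diag(U_pp, U_qq). Second derivatives: U_pp(-1)=-24, U_pp(3)=24; U_qq(1)=72, U_qq(3)=-24, U_qq(4)=36.
Local maxima occur where both diagonal entries negative: (-1, 3). Count: 1.

1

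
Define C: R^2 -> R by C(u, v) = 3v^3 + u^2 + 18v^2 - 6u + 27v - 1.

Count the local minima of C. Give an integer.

1

C separates as a function of u plus a function of v, so ∇C=0 decouples.
∂C/∂u = 2(u - 3) = 0 at u ∈ {3}; ∂C/∂v = 9(v + 1)(v + 3) = 0 at v ∈ {-3, -1}.
The Hessian is diagonal: diag(C_uu, C_vv). Second derivatives: C_uu(3)=2; C_vv(-3)=-18, C_vv(-1)=18.
Local minima occur where both diagonal entries positive: (3, -1). Count: 1.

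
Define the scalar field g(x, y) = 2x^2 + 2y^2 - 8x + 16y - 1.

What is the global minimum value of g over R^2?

-41

g(x,y) separates as P(x) + Q(y) − 1, so its minimum is min P + min Q − 1.
P'(x) = 4x - 8 vanishes at x ∈ {2}; Q'(y) = 4y + 16 vanishes at y ∈ {-4}.
Local minima of P (where P''>0): P(2)=-8. Local minima of Q: Q(-4)=-32.
So the global minimum of g is P(2) + Q(-4) − 1 = -8 − 32 − 1 = -41, attained at (2, -4).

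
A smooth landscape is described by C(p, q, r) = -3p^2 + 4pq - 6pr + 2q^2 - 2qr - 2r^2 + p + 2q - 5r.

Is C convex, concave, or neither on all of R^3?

C is quadratic, so its Hessian is the constant matrix H = [[-6, 4, -6], [4, 4, -2], [-6, -2, -4]].
Leading principal minors: -6, -40, 136.
Neither pattern holds ⇒ H is indefinite ⇒ neither convex nor concave.

neither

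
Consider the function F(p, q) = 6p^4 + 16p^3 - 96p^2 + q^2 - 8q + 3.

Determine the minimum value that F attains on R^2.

-1037

F(p,q) separates as A(p) + B(q) + 3, so its minimum is min A + min B + 3.
A'(p) = 24p(p - 2)(p + 4) vanishes at p ∈ {-4, 0, 2}; B'(q) = 2q - 8 vanishes at q ∈ {4}.
Local minima of A (where A''>0): A(-4)=-1024, A(2)=-160. Local minima of B: B(4)=-16.
So the global minimum of F is A(-4) + B(4) + 3 = -1024 − 16 + 3 = -1037, attained at (-4, 4).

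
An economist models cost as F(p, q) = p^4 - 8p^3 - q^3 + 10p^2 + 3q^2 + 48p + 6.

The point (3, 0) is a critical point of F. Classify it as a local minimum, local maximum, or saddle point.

saddle point

The mixed partial ∂²F/∂p∂q is 0, so the Hessian at any point is diag(F_pp, F_qq) = diag(4(3p^2 - 12p + 5), 6(-q + 1)).
At (3, 0): H = diag(-16, 6).
The eigenvalues have opposite signs, so H is indefinite: a saddle point.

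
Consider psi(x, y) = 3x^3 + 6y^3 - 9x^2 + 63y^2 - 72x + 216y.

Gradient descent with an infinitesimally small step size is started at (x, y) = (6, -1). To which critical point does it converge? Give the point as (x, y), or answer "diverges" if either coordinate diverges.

(4, -3)

psi is separable, so gradient descent decouples: x follows -∂psi/∂x, y follows -∂psi/∂y.
∂psi/∂x = 9(x - 4)(x + 2); at x=6 this is 144, so x decreases.
∂psi/∂y = 18(y + 3)(y + 4); at y=-1 this is 108, so y decreases.
x converges to its nearest critical value 4 (a local min of the x-part); y converges to -3. The iterate converges to (4, -3).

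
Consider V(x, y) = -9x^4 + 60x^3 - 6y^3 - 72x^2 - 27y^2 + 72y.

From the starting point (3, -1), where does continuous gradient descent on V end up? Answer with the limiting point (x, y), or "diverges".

(1, -4)

V is separable, so gradient descent decouples: x follows -∂V/∂x, y follows -∂V/∂y.
∂V/∂x = -36x(x - 4)(x - 1); at x=3 this is 216, so x decreases.
∂V/∂y = -18(y - 1)(y + 4); at y=-1 this is 108, so y decreases.
x converges to its nearest critical value 1 (a local min of the x-part); y converges to -4. The iterate converges to (1, -4).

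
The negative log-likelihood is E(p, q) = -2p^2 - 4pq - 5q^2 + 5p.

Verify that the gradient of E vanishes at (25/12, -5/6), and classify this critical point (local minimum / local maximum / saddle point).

∇E = (-4p - 4q + 5, -4p - 10q); substituting (25/12, -5/6) gives ∇E = (0, 0), so (25/12, -5/6) is indeed a critical point.
The Hessian of E is constant: H = [[-4, -4], [-4, -10]].
det(H) = (-4)·(-10) − (-4)² = 24.
det(H) > 0 and tr(H) = -14 < 0, so H is negative definite and the point is a local maximum.

local maximum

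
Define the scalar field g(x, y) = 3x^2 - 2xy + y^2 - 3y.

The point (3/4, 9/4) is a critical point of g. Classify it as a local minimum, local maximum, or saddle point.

local minimum

The Hessian of g is constant: H = [[6, -2], [-2, 2]].
det(H) = 6·2 − (-2)² = 8.
det(H) > 0 and tr(H) = 8 > 0, so H is positive definite and the point is a local minimum.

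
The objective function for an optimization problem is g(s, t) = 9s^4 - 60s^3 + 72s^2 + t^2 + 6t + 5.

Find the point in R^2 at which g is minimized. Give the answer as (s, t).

g(s,t) separates as P(s) + Q(t) + 5, so its minimum is min P + min Q + 5.
P'(s) = 36s(s - 4)(s - 1) vanishes at s ∈ {0, 1, 4}; Q'(t) = 2(t + 3) vanishes at t ∈ {-3}.
Local minima of P (where P''>0): P(0)=0, P(4)=-384. Local minima of Q: Q(-3)=-9.
So the global minimum of g is P(4) + Q(-3) + 5 = -384 − 9 + 5 = -388, attained at (4, -3).

(4, -3)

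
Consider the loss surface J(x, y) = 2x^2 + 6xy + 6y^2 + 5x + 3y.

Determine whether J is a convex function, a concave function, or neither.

convex

J is quadratic, so its Hessian is the constant matrix H = [[4, 6], [6, 12]].
det(H) = 12, tr(H) = 16.
det(H) > 0 and tr(H) > 0, so H is positive definite everywhere: convex.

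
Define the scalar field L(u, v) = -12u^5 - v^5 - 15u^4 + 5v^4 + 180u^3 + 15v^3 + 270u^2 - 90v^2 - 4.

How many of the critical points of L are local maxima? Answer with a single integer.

4

L separates as a function of u plus a function of v, so ∇L=0 decouples.
∂L/∂u = -60u(u - 3)(u + 1)(u + 3) = 0 at u ∈ {-3, -1, 0, 3}; ∂L/∂v = -5v(v - 4)(v - 3)(v + 3) = 0 at v ∈ {-3, 0, 3, 4}.
The Hessian is diagonal: diag(L_uu, L_vv). Second derivatives: L_uu(-3)=2160, L_uu(-1)=-480, L_uu(0)=540, L_uu(3)=-4320; L_vv(-3)=630, L_vv(0)=-180, L_vv(3)=90, L_vv(4)=-140.
Local maxima occur where both diagonal entries negative: (-1, 0), (-1, 4), (3, 0), (3, 4). Count: 4.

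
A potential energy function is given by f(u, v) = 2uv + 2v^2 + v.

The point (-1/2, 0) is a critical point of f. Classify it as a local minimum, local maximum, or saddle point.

The Hessian of f is constant: H = [[0, 2], [2, 4]].
det(H) = 0·4 − 2² = -4.
Since det(H) < 0, H is indefinite and the critical point is a saddle point.

saddle point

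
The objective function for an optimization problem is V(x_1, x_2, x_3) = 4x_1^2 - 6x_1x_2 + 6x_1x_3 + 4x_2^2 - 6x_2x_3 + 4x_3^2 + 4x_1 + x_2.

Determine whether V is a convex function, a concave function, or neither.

V is quadratic, so its Hessian is the constant matrix H = [[8, -6, 6], [-6, 8, -6], [6, -6, 8]].
Leading principal minors: 8, 28, 80.
All positive ⇒ H ≻ 0 ⇒ convex.

convex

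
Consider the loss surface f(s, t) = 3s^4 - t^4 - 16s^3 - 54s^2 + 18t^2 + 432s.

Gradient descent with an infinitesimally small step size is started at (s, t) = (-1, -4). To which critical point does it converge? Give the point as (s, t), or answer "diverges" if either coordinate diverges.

diverges

f is separable, so gradient descent decouples: s follows -∂f/∂s, t follows -∂f/∂t.
∂f/∂s = 12(s - 4)(s - 3)(s + 3); at s=-1 this is 480, so s decreases.
∂f/∂t = -4t(t - 3)(t + 3); at t=-4 this is 112, so t decreases.
The t-coordinate has no critical point in that direction and runs off to infinity.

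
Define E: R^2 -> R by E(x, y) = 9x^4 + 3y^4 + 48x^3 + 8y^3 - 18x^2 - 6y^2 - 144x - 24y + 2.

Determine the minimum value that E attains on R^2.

-497

E(x,y) separates as P(x) + Q(y) + 2, so its minimum is min P + min Q + 2.
P'(x) = 36(x - 1)(x + 1)(x + 4) vanishes at x ∈ {-4, -1, 1}; Q'(y) = 12(y - 1)(y + 1)(y + 2) vanishes at y ∈ {-2, -1, 1}.
Local minima of P (where P''>0): P(-4)=-480, P(1)=-105. Local minima of Q: Q(-2)=8, Q(1)=-19.
So the global minimum of E is P(-4) + Q(1) + 2 = -480 − 19 + 2 = -497, attained at (-4, 1).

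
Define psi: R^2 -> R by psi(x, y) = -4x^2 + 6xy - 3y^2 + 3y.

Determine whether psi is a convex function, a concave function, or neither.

concave

psi is quadratic, so its Hessian is the constant matrix H = [[-8, 6], [6, -6]].
det(H) = 12, tr(H) = -14.
det(H) > 0 and tr(H) < 0, so H is negative definite everywhere: concave.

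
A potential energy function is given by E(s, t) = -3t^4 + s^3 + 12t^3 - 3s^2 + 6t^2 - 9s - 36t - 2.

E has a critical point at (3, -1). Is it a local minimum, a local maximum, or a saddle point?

saddle point

The mixed partial ∂²E/∂s∂t is 0, so the Hessian at any point is diag(E_ss, E_tt) = diag(6(s - 1), 12(-3t^2 + 6t + 1)).
At (3, -1): H = diag(12, -96).
The eigenvalues have opposite signs, so H is indefinite: a saddle point.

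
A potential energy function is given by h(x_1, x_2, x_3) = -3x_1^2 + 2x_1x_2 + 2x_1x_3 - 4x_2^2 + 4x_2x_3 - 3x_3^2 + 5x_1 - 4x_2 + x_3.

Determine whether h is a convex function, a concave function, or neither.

concave

h is quadratic, so its Hessian is the constant matrix H = [[-6, 2, 2], [2, -8, 4], [2, 4, -6]].
Leading principal minors: -6, 44, -104.
Signs alternate −, +, − ⇒ H ≺ 0 ⇒ concave.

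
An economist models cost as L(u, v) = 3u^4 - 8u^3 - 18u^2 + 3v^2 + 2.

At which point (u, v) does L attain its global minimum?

L(u,v) separates as P(u) + Q(v) + 2, so its minimum is min P + min Q + 2.
P'(u) = 12u(u - 3)(u + 1) vanishes at u ∈ {-1, 0, 3}; Q'(v) = 6v vanishes at v ∈ {0}.
Local minima of P (where P''>0): P(-1)=-7, P(3)=-135. Local minima of Q: Q(0)=0.
So the global minimum of L is P(3) + Q(0) + 2 = -135 + 0 + 2 = -133, attained at (3, 0).

(3, 0)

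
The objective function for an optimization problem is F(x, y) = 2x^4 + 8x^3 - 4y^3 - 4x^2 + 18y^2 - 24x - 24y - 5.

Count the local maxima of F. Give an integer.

F separates as a function of x plus a function of y, so ∇F=0 decouples.
∂F/∂x = 8(x - 1)(x + 1)(x + 3) = 0 at x ∈ {-3, -1, 1}; ∂F/∂y = -12(y - 2)(y - 1) = 0 at y ∈ {1, 2}.
The Hessian is diagonal: diag(F_xx, F_yy). Second derivatives: F_xx(-3)=64, F_xx(-1)=-32, F_xx(1)=64; F_yy(1)=12, F_yy(2)=-12.
Local maxima occur where both diagonal entries negative: (-1, 2). Count: 1.

1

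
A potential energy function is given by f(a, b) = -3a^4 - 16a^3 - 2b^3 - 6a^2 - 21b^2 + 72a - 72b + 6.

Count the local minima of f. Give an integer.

1

f separates as a function of a plus a function of b, so ∇f=0 decouples.
∂f/∂a = -12(a - 1)(a + 2)(a + 3) = 0 at a ∈ {-3, -2, 1}; ∂f/∂b = -6(b + 3)(b + 4) = 0 at b ∈ {-4, -3}.
The Hessian is diagonal: diag(f_aa, f_bb). Second derivatives: f_aa(-3)=-48, f_aa(-2)=36, f_aa(1)=-144; f_bb(-4)=6, f_bb(-3)=-6.
Local minima occur where both diagonal entries positive: (-2, -4). Count: 1.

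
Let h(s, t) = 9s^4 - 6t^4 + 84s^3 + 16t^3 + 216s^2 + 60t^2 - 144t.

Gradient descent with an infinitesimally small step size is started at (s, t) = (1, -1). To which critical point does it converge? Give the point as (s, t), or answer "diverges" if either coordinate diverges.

(0, 1)

h is separable, so gradient descent decouples: s follows -∂h/∂s, t follows -∂h/∂t.
∂h/∂s = 36s(s + 3)(s + 4); at s=1 this is 720, so s decreases.
∂h/∂t = -24(t - 3)(t - 1)(t + 2); at t=-1 this is -192, so t increases.
s converges to its nearest critical value 0 (a local min of the s-part); t converges to 1. The iterate converges to (0, 1).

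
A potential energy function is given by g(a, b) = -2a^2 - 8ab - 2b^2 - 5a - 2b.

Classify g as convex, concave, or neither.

neither

g is quadratic, so its Hessian is the constant matrix H = [[-4, -8], [-8, -4]].
det(H) = -48, tr(H) = -8.
det(H) < 0, so H is indefinite: neither convex nor concave.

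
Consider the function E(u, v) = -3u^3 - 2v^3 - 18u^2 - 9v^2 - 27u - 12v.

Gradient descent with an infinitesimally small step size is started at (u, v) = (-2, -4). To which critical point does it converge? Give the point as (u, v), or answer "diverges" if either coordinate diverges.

E is separable, so gradient descent decouples: u follows -∂E/∂u, v follows -∂E/∂v.
∂E/∂u = -9(u + 1)(u + 3); at u=-2 this is 9, so u decreases.
∂E/∂v = -6(v + 1)(v + 2); at v=-4 this is -36, so v increases.
u converges to its nearest critical value -3 (a local min of the u-part); v converges to -2. The iterate converges to (-3, -2).

(-3, -2)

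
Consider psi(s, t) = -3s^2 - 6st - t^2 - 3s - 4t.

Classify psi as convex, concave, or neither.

psi is quadratic, so its Hessian is the constant matrix H = [[-6, -6], [-6, -2]].
det(H) = -24, tr(H) = -8.
det(H) < 0, so H is indefinite: neither convex nor concave.

neither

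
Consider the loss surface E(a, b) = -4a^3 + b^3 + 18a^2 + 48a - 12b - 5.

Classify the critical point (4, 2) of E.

saddle point

The mixed partial ∂²E/∂a∂b is 0, so the Hessian at any point is diag(E_aa, E_bb) = diag(12(-2a + 3), 6b).
At (4, 2): H = diag(-60, 12).
The eigenvalues have opposite signs, so H is indefinite: a saddle point.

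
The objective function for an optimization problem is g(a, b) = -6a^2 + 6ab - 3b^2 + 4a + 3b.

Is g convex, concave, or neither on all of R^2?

g is quadratic, so its Hessian is the constant matrix H = [[-12, 6], [6, -6]].
det(H) = 36, tr(H) = -18.
det(H) > 0 and tr(H) < 0, so H is negative definite everywhere: concave.

concave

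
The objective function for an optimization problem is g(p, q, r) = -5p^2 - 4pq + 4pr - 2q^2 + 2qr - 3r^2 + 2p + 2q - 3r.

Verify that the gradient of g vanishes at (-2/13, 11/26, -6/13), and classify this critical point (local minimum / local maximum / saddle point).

∇g = (-10p - 4q + 4r + 2, -4p - 4q + 2r + 2, 4p + 2q - 6r - 3); substituting (-2/13, 11/26, -6/13) gives ∇g = (0, 0, 0), so (-2/13, 11/26, -6/13) is indeed a critical point.
The Hessian is constant: H = [[-10, -4, 4], [-4, -4, 2], [4, 2, -6]].
Leading principal minors: Δ₁ = -10, Δ₂ = 24, Δ₃ = -104.
The minors alternate sign starting negative (−, +, −), so H is negative definite: a local maximum.

local maximum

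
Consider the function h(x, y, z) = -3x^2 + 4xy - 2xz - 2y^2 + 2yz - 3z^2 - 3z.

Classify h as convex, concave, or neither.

h is quadratic, so its Hessian is the constant matrix H = [[-6, 4, -2], [4, -4, 2], [-2, 2, -6]].
Leading principal minors: -6, 8, -40.
Signs alternate −, +, − ⇒ H ≺ 0 ⇒ concave.

concave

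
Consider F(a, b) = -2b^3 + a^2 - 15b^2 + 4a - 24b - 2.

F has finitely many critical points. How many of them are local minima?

F separates as a function of a plus a function of b, so ∇F=0 decouples.
∂F/∂a = 2(a + 2) = 0 at a ∈ {-2}; ∂F/∂b = -6(b + 1)(b + 4) = 0 at b ∈ {-4, -1}.
The Hessian is diagonal: diag(F_aa, F_bb). Second derivatives: F_aa(-2)=2; F_bb(-4)=18, F_bb(-1)=-18.
Local minima occur where both diagonal entries positive: (-2, -4). Count: 1.

1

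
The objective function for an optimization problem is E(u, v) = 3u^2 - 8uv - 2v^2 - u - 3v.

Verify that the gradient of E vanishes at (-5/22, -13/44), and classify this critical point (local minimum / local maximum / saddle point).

saddle point

∇E = (6u - 8v - 1, -8u - 4v - 3); substituting (-5/22, -13/44) gives ∇E = (0, 0), so (-5/22, -13/44) is indeed a critical point.
The Hessian of E is constant: H = [[6, -8], [-8, -4]].
det(H) = 6·(-4) − (-8)² = -88.
Since det(H) < 0, H is indefinite and the critical point is a saddle point.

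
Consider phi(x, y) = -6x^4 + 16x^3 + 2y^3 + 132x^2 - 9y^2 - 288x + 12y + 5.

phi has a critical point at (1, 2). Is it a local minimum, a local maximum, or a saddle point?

The mixed partial ∂²phi/∂x∂y is 0, so the Hessian at any point is diag(phi_xx, phi_yy) = diag(24(-3x^2 + 4x + 11), 6(2y - 3)).
At (1, 2): H = diag(288, 6).
Both eigenvalues are positive, so H is positive definite: a local minimum.

local minimum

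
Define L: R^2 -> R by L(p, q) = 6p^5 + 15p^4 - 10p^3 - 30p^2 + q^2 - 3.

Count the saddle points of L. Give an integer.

L separates as a function of p plus a function of q, so ∇L=0 decouples.
∂L/∂p = 30p(p - 1)(p + 1)(p + 2) = 0 at p ∈ {-2, -1, 0, 1}; ∂L/∂q = 2q = 0 at q ∈ {0}.
The Hessian is diagonal: diag(L_pp, L_qq). Second derivatives: L_pp(-2)=-180, L_pp(-1)=60, L_pp(0)=-60, L_pp(1)=180; L_qq(0)=2.
Saddle points occur where the two diagonal entries have opposite signs: (-2, 0), (0, 0). Count: 2.

2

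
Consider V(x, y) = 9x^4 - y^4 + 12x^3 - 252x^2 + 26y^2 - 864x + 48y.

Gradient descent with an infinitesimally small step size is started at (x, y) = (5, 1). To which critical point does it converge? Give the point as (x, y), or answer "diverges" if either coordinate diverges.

V is separable, so gradient descent decouples: x follows -∂V/∂x, y follows -∂V/∂y.
∂V/∂x = 36(x - 4)(x + 2)(x + 3); at x=5 this is 2016, so x decreases.
∂V/∂y = -4(y - 4)(y + 1)(y + 3); at y=1 this is 96, so y decreases.
x converges to its nearest critical value 4 (a local min of the x-part); y converges to -1. The iterate converges to (4, -1).

(4, -1)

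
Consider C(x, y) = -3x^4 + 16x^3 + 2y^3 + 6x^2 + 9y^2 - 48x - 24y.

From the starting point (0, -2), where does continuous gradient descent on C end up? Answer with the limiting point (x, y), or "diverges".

C is separable, so gradient descent decouples: x follows -∂C/∂x, y follows -∂C/∂y.
∂C/∂x = -12(x - 4)(x - 1)(x + 1); at x=0 this is -48, so x increases.
∂C/∂y = 6(y - 1)(y + 4); at y=-2 this is -36, so y increases.
x converges to its nearest critical value 1 (a local min of the x-part); y converges to 1. The iterate converges to (1, 1).

(1, 1)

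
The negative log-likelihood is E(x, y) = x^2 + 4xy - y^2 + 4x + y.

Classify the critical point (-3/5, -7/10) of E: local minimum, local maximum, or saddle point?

saddle point

The Hessian of E is constant: H = [[2, 4], [4, -2]].
det(H) = 2·(-2) − 4² = -20.
Since det(H) < 0, H is indefinite and the critical point is a saddle point.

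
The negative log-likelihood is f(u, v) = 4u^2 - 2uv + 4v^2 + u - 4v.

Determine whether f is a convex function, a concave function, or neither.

convex

f is quadratic, so its Hessian is the constant matrix H = [[8, -2], [-2, 8]].
det(H) = 60, tr(H) = 16.
det(H) > 0 and tr(H) > 0, so H is positive definite everywhere: convex.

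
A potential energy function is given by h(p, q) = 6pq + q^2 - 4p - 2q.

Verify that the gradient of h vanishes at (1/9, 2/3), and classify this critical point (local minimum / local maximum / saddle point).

∇h = (6q - 4, 6p + 2q - 2); substituting (1/9, 2/3) gives ∇h = (0, 0), so (1/9, 2/3) is indeed a critical point.
The Hessian of h is constant: H = [[0, 6], [6, 2]].
det(H) = 0·2 − 6² = -36.
Since det(H) < 0, H is indefinite and the critical point is a saddle point.

saddle point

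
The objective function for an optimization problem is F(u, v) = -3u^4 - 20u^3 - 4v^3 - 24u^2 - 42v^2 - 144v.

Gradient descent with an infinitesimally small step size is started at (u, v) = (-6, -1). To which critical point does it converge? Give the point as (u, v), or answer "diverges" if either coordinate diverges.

F is separable, so gradient descent decouples: u follows -∂F/∂u, v follows -∂F/∂v.
∂F/∂u = -12u(u + 1)(u + 4); at u=-6 this is 720, so u decreases.
∂F/∂v = -12(v + 3)(v + 4); at v=-1 this is -72, so v increases.
The u-coordinate has no critical point in that direction and runs off to infinity.

diverges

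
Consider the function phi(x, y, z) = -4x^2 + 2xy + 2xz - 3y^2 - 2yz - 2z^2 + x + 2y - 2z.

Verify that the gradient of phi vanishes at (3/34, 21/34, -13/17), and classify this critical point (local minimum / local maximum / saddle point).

local maximum

∇phi = (-8x + 2y + 2z + 1, 2x - 6y - 2z + 2, 2x - 2y - 4z - 2); substituting (3/34, 21/34, -13/17) gives ∇phi = (0, 0, 0), so (3/34, 21/34, -13/17) is indeed a critical point.
The Hessian is constant: H = [[-8, 2, 2], [2, -6, -2], [2, -2, -4]].
Leading principal minors: Δ₁ = -8, Δ₂ = 44, Δ₃ = -136.
The minors alternate sign starting negative (−, +, −), so H is negative definite: a local maximum.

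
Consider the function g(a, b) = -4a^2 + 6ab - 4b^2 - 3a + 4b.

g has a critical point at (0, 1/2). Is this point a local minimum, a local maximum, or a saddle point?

The Hessian of g is constant: H = [[-8, 6], [6, -8]].
det(H) = (-8)·(-8) − 6² = 28.
det(H) > 0 and tr(H) = -16 < 0, so H is negative definite and the point is a local maximum.

local maximum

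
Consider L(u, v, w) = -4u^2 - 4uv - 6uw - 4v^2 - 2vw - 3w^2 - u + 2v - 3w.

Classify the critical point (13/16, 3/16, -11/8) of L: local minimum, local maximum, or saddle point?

local maximum

The Hessian is constant: H = [[-8, -4, -6], [-4, -8, -2], [-6, -2, -6]].
Leading principal minors: Δ₁ = -8, Δ₂ = 48, Δ₃ = -64.
The minors alternate sign starting negative (−, +, −), so H is negative definite: a local maximum.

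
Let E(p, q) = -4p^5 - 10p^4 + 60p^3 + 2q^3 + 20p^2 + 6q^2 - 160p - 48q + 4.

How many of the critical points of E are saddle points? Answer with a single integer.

4

E separates as a function of p plus a function of q, so ∇E=0 decouples.
∂E/∂p = -20(p - 2)(p - 1)(p + 1)(p + 4) = 0 at p ∈ {-4, -1, 1, 2}; ∂E/∂q = 6(q - 2)(q + 4) = 0 at q ∈ {-4, 2}.
The Hessian is diagonal: diag(E_pp, E_qq). Second derivatives: E_pp(-4)=1800, E_pp(-1)=-360, E_pp(1)=200, E_pp(2)=-360; E_qq(-4)=-36, E_qq(2)=36.
Saddle points occur where the two diagonal entries have opposite signs: (-4, -4), (-1, 2), (1, -4), (2, 2). Count: 4.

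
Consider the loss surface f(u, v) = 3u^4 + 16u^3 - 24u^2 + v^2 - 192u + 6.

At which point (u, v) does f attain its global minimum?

(2, 0)

f(u,v) separates as P(u) + Q(v) + 6, so its minimum is min P + min Q + 6.
P'(u) = 12(u - 2)(u + 2)(u + 4) vanishes at u ∈ {-4, -2, 2}; Q'(v) = 2v vanishes at v ∈ {0}.
Local minima of P (where P''>0): P(-4)=128, P(2)=-304. Local minima of Q: Q(0)=0.
So the global minimum of f is P(2) + Q(0) + 6 = -304 + 0 + 6 = -298, attained at (2, 0).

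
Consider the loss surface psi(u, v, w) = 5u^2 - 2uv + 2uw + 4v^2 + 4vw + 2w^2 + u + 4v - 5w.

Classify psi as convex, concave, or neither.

convex

psi is quadratic, so its Hessian is the constant matrix H = [[10, -2, 2], [-2, 8, 4], [2, 4, 4]].
Leading principal minors: 10, 76, 80.
All positive ⇒ H ≻ 0 ⇒ convex.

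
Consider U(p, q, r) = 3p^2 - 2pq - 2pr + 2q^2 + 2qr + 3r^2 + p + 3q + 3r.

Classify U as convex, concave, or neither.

convex

U is quadratic, so its Hessian is the constant matrix H = [[6, -2, -2], [-2, 4, 2], [-2, 2, 6]].
Leading principal minors: 6, 20, 96.
All positive ⇒ H ≻ 0 ⇒ convex.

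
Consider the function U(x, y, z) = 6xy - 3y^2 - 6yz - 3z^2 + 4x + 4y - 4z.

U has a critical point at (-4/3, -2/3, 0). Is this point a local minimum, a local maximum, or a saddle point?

saddle point

The Hessian is constant: H = [[0, 6, 0], [6, -6, -6], [0, -6, -6]].
Leading principal minors: Δ₁ = 0, Δ₂ = -36, Δ₃ = 216.
The minors fit neither the all-positive nor the alternating-sign pattern, so H is indefinite: a saddle point.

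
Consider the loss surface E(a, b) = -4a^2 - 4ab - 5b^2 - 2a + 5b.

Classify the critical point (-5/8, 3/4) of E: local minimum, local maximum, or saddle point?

local maximum

The Hessian of E is constant: H = [[-8, -4], [-4, -10]].
det(H) = (-8)·(-10) − (-4)² = 64.
det(H) > 0 and tr(H) = -18 < 0, so H is negative definite and the point is a local maximum.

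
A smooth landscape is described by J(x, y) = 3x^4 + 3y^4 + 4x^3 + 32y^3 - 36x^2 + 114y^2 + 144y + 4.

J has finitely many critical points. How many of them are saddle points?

4

J separates as a function of x plus a function of y, so ∇J=0 decouples.
∂J/∂x = 12x(x - 2)(x + 3) = 0 at x ∈ {-3, 0, 2}; ∂J/∂y = 12(y + 1)(y + 3)(y + 4) = 0 at y ∈ {-4, -3, -1}.
The Hessian is diagonal: diag(J_xx, J_yy). Second derivatives: J_xx(-3)=180, J_xx(0)=-72, J_xx(2)=120; J_yy(-4)=36, J_yy(-3)=-24, J_yy(-1)=72.
Saddle points occur where the two diagonal entries have opposite signs: (-3, -3), (0, -4), (0, -1), (2, -3). Count: 4.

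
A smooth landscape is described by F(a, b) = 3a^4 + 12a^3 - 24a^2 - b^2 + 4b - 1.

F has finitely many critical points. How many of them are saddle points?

2

F separates as a function of a plus a function of b, so ∇F=0 decouples.
∂F/∂a = 12a(a - 1)(a + 4) = 0 at a ∈ {-4, 0, 1}; ∂F/∂b = -2(b - 2) = 0 at b ∈ {2}.
The Hessian is diagonal: diag(F_aa, F_bb). Second derivatives: F_aa(-4)=240, F_aa(0)=-48, F_aa(1)=60; F_bb(2)=-2.
Saddle points occur where the two diagonal entries have opposite signs: (-4, 2), (1, 2). Count: 2.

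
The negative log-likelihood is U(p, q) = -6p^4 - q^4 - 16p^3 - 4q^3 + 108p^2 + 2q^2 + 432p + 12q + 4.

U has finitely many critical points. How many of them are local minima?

1

U separates as a function of p plus a function of q, so ∇U=0 decouples.
∂U/∂p = -24(p - 3)(p + 2)(p + 3) = 0 at p ∈ {-3, -2, 3}; ∂U/∂q = -4(q - 1)(q + 1)(q + 3) = 0 at q ∈ {-3, -1, 1}.
The Hessian is diagonal: diag(U_pp, U_qq). Second derivatives: U_pp(-3)=-144, U_pp(-2)=120, U_pp(3)=-720; U_qq(-3)=-32, U_qq(-1)=16, U_qq(1)=-32.
Local minima occur where both diagonal entries positive: (-2, -1). Count: 1.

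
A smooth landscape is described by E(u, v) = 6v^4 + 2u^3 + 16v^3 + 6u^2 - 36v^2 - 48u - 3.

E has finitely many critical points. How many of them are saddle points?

3

E separates as a function of u plus a function of v, so ∇E=0 decouples.
∂E/∂u = 6(u - 2)(u + 4) = 0 at u ∈ {-4, 2}; ∂E/∂v = 24v(v - 1)(v + 3) = 0 at v ∈ {-3, 0, 1}.
The Hessian is diagonal: diag(E_uu, E_vv). Second derivatives: E_uu(-4)=-36, E_uu(2)=36; E_vv(-3)=288, E_vv(0)=-72, E_vv(1)=96.
Saddle points occur where the two diagonal entries have opposite signs: (-4, -3), (-4, 1), (2, 0). Count: 3.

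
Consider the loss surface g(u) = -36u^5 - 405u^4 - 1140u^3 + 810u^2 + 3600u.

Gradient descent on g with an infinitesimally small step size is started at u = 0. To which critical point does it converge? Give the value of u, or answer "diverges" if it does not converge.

-1

g'(u) = -180(u - 1)(u + 1)(u + 4)(u + 5), so g'(0) = 3600.
Gradient descent moves in the -g' direction, i.e. u is decreasing.
The nearest critical point in that direction is u = -1, where g'' = 4320 > 0 (a local minimum). The iterate converges there.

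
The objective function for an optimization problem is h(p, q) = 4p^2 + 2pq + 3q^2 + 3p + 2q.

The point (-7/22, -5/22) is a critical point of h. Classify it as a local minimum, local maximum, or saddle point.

local minimum

The Hessian of h is constant: H = [[8, 2], [2, 6]].
det(H) = 8·6 − 2² = 44.
det(H) > 0 and tr(H) = 14 > 0, so H is positive definite and the point is a local minimum.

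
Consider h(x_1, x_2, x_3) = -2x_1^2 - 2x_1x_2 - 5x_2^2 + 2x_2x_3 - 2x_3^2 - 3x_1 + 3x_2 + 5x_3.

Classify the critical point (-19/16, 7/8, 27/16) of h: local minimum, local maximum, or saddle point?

The Hessian is constant: H = [[-4, -2, 0], [-2, -10, 2], [0, 2, -4]].
Leading principal minors: Δ₁ = -4, Δ₂ = 36, Δ₃ = -128.
The minors alternate sign starting negative (−, +, −), so H is negative definite: a local maximum.

local maximum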